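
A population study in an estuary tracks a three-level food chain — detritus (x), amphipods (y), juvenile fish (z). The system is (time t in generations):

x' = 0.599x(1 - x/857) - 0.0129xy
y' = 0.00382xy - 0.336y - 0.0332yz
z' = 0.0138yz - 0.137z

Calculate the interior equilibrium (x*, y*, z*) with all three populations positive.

From dz/dt = 0: 0.0138y* = 0.137, so y* = 9.93.
From dx/dt = 0: 0.599(1 - x*/857) = 0.0129·9.93, giving x* = 857·(1 - 0.214) = 674.
From dy/dt = 0: 0.00382·674 - 0.336 = 0.0332z*, so z* = 2.24/0.0332 = 67.4.

x* ≈ 674, y* ≈ 9.93, z* ≈ 67.4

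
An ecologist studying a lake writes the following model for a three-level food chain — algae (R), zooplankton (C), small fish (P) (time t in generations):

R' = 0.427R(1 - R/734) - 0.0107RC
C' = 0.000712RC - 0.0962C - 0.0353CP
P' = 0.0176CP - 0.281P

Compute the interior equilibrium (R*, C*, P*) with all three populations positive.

R* ≈ 440, C* ≈ 16, P* ≈ 6.16

From dP/dt = 0: 0.0176C* = 0.281, so C* = 16.
From dR/dt = 0: 0.427(1 - R*/734) = 0.0107·16, giving R* = 734·(1 - 0.4) = 440.
From dC/dt = 0: 0.000712·440 - 0.0962 = 0.0353P*, so P* = 0.217/0.0353 = 6.16.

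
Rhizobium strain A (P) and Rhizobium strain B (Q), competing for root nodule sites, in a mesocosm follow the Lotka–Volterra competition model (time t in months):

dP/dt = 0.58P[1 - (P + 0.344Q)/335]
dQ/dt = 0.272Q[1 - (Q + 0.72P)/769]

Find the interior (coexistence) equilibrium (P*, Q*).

Setting both brackets to zero gives the nullclines P + 0.344Q = 335 and 0.72P + Q = 769.
Substituting Q = 769 - 0.72P into the first: P(1 - 0.344·0.72) = 335 - 0.344·769.
So P* = 70.5/0.752 = 93.7, and then Q* = 769 - 0.72·93.7 = 702.

P* ≈ 93.7, Q* ≈ 702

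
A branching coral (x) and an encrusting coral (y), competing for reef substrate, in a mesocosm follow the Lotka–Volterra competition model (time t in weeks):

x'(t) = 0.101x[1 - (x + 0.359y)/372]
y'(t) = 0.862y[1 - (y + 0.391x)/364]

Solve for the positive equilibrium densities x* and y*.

x* ≈ 281, y* ≈ 254

Setting both brackets to zero gives the nullclines x + 0.359y = 372 and 0.391x + y = 364.
Substituting y = 364 - 0.391x into the first: x(1 - 0.359·0.391) = 372 - 0.359·364.
So x* = 241/0.86 = 281, and then y* = 364 - 0.391·281 = 254.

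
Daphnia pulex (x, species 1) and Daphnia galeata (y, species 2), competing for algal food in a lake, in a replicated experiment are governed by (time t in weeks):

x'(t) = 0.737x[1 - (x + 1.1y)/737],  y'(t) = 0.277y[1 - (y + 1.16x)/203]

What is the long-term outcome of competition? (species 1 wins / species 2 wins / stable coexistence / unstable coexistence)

species 1 excludes species 2

Compare the nullcline intercepts: K1/α12 = 737/1.1 = 670 > K2 = 203; K2/α21 = 203/1.16 = 175 < K1 = 737.
Since the inequalities point opposite ways, species 1 can invade but species 2 cannot.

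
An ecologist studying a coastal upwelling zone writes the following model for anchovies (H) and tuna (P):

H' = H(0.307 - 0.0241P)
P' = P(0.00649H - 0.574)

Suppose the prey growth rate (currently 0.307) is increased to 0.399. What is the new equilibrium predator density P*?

At the interior fixed point, setting dH/dt = 0 with H > 0 fixes P* = (prey growth rate)/(HP coefficient) — independent of the other coefficients.
With the change, P* = 0.399/0.0241 = 16.6; it rises from 12.7.

P* ≈ 16.6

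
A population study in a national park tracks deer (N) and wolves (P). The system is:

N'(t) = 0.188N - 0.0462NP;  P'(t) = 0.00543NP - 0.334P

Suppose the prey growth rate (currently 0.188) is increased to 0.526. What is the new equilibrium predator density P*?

At the interior fixed point, setting dN/dt = 0 with N > 0 fixes P* = (prey growth rate)/(NP coefficient) — independent of the other coefficients.
With the change, P* = 0.526/0.0462 = 11.4; it rises from 4.07.

P* ≈ 11.4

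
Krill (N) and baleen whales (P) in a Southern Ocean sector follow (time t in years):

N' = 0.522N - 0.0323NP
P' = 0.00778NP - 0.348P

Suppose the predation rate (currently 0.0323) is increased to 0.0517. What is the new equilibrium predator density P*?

At the interior fixed point, setting dN/dt = 0 with N > 0 fixes P* = (prey growth rate)/(NP coefficient) — independent of the other coefficients.
With the change, P* = 0.522/0.0517 = 10.1; it falls from 16.2.

P* ≈ 10.1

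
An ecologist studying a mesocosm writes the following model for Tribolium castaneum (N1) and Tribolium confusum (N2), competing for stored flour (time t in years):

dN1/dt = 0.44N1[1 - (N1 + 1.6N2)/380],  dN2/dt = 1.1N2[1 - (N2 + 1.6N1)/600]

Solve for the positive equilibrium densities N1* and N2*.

N1* ≈ 372, N2* ≈ 5.13

Setting both brackets to zero gives the nullclines N1 + 1.6N2 = 380 and 1.6N1 + N2 = 600.
Substituting N2 = 600 - 1.6N1 into the first: N1(1 - 1.6·1.6) = 380 - 1.6·600.
So N1* = -580/-1.56 = 372, and then N2* = 600 - 1.6·372 = 5.13.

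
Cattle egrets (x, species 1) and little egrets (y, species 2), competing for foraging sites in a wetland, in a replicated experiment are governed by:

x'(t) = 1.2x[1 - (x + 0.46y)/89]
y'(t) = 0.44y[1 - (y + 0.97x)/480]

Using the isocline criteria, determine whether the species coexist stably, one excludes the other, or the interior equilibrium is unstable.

Compare the nullcline intercepts: K1/α12 = 89/0.46 = 193 < K2 = 480; K2/α21 = 480/0.97 = 495 > K1 = 89.
Since the inequalities point opposite ways, species 2 can invade but species 1 cannot.

species 2 excludes species 1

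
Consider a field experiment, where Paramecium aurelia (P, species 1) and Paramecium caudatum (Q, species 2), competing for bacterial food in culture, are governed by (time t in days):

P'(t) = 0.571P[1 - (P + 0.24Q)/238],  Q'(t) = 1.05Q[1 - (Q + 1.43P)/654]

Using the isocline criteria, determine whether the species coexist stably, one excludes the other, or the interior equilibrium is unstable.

stable coexistence

Compare the nullcline intercepts: K1/α12 = 238/0.24 = 992 > K2 = 654; K2/α21 = 654/1.43 = 457 > K1 = 238.
Since both inequalities hold, each species can invade when rare, so the interior equilibrium is stable.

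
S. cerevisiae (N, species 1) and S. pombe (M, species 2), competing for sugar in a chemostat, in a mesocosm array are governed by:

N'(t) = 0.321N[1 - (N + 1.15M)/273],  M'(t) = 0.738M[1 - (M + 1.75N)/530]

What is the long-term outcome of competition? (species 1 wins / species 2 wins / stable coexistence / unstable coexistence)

Compare the nullcline intercepts: K1/α12 = 273/1.15 = 237 < K2 = 530; K2/α21 = 530/1.75 = 303 > K1 = 273.
Since the inequalities point opposite ways, species 2 can invade but species 1 cannot.

species 2 excludes species 1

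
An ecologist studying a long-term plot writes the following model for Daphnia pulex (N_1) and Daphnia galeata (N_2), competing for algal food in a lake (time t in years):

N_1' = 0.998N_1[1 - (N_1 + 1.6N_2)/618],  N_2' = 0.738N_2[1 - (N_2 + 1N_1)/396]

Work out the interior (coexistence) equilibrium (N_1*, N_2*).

Setting both brackets to zero gives the nullclines N_1 + 1.6N_2 = 618 and 1N_1 + N_2 = 396.
Substituting N_2 = 396 - 1N_1 into the first: N_1(1 - 1.6·1) = 618 - 1.6·396.
So N_1* = -15.6/-0.6 = 26, and then N_2* = 396 - 1·26 = 370.

N_1* ≈ 26, N_2* ≈ 370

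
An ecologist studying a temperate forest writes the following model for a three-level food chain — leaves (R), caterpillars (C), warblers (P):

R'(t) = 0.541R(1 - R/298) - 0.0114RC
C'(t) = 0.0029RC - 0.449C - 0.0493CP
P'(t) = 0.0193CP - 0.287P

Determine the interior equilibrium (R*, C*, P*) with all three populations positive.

From dP/dt = 0: 0.0193C* = 0.287, so C* = 14.9.
From dR/dt = 0: 0.541(1 - R*/298) = 0.0114·14.9, giving R* = 298·(1 - 0.313) = 205.
From dC/dt = 0: 0.0029·205 - 0.449 = 0.0493P*, so P* = 0.144/0.0493 = 2.93.

R* ≈ 205, C* ≈ 14.9, P* ≈ 2.93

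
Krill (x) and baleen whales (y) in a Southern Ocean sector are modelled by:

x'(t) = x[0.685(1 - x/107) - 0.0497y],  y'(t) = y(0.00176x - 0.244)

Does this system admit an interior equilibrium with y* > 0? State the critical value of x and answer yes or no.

The predator equation gives dy/dt > 0 only when x > 0.244/0.00176 = 139.
Without the predator, x → K = 107. Since 107 < 139, the predator cannot invade.

Threshold x = 139; K < 139, so no, the predator goes extinct.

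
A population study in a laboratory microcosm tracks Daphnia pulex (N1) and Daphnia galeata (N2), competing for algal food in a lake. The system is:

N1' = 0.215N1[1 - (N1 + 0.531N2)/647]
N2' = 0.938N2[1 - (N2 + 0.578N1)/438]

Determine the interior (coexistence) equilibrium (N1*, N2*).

Setting both brackets to zero gives the nullclines N1 + 0.531N2 = 647 and 0.578N1 + N2 = 438.
Substituting N2 = 438 - 0.578N1 into the first: N1(1 - 0.531·0.578) = 647 - 0.531·438.
So N1* = 414/0.693 = 598, and then N2* = 438 - 0.578·598 = 92.4.

N1* ≈ 598, N2* ≈ 92.4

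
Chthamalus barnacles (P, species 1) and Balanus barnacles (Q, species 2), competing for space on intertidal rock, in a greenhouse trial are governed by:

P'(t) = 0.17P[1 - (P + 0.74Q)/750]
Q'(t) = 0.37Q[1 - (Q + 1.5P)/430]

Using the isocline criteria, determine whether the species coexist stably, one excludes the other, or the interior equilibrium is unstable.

species 1 excludes species 2

Compare the nullcline intercepts: K1/α12 = 750/0.74 = 1010 > K2 = 430; K2/α21 = 430/1.5 = 287 < K1 = 750.
Since the inequalities point opposite ways, species 1 can invade but species 2 cannot.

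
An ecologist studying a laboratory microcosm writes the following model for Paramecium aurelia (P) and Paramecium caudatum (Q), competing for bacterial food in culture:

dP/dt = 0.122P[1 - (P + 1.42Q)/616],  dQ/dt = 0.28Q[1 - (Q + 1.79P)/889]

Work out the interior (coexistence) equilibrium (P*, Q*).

P* ≈ 419, Q* ≈ 139

Setting both brackets to zero gives the nullclines P + 1.42Q = 616 and 1.79P + Q = 889.
Substituting Q = 889 - 1.79P into the first: P(1 - 1.42·1.79) = 616 - 1.42·889.
So P* = -646/-1.54 = 419, and then Q* = 889 - 1.79·419 = 139.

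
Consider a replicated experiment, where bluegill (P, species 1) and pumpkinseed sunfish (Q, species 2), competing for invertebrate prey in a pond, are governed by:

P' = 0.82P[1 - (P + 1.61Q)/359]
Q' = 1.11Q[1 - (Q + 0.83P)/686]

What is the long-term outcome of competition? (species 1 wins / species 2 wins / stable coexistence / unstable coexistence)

species 2 excludes species 1

Compare the nullcline intercepts: K1/α12 = 359/1.61 = 223 < K2 = 686; K2/α21 = 686/0.83 = 827 > K1 = 359.
Since the inequalities point opposite ways, species 2 can invade but species 1 cannot.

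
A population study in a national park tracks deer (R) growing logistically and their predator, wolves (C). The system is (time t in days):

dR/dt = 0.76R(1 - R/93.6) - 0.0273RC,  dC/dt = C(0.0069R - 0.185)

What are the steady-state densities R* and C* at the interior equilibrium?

R* ≈ 26.8, C* ≈ 19.9

From dC/dt = 0 with C > 0: 0.0069R* = 0.185, so R* = 26.8.
Substitute into dR/dt = 0: 0.76(1 - 26.8/93.6) = 0.0273C*.
The bracket is 0.714, giving C* = 0.542/0.0273 = 19.9.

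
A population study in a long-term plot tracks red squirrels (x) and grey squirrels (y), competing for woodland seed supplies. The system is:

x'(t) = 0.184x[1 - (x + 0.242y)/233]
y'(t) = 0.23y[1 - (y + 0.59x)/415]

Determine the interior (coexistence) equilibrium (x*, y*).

x* ≈ 155, y* ≈ 324

Setting both brackets to zero gives the nullclines x + 0.242y = 233 and 0.59x + y = 415.
Substituting y = 415 - 0.59x into the first: x(1 - 0.242·0.59) = 233 - 0.242·415.
So x* = 133/0.857 = 155, and then y* = 415 - 0.59·155 = 324.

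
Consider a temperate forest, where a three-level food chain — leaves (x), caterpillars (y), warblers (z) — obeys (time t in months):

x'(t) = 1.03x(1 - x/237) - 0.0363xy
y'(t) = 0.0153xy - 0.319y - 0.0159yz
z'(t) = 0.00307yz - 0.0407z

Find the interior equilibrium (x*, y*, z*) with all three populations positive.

x* ≈ 126, y* ≈ 13.3, z* ≈ 101

From dz/dt = 0: 0.00307y* = 0.0407, so y* = 13.3.
From dx/dt = 0: 1.03(1 - x*/237) = 0.0363·13.3, giving x* = 237·(1 - 0.467) = 126.
From dy/dt = 0: 0.0153·126 - 0.319 = 0.0159z*, so z* = 1.61/0.0159 = 101.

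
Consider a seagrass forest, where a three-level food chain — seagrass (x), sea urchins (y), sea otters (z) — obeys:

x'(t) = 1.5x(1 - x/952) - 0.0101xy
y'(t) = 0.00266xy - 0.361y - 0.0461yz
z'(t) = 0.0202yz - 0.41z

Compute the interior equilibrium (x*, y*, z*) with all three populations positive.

x* ≈ 822, y* ≈ 20.3, z* ≈ 39.6

From dz/dt = 0: 0.0202y* = 0.41, so y* = 20.3.
From dx/dt = 0: 1.5(1 - x*/952) = 0.0101·20.3, giving x* = 952·(1 - 0.137) = 822.
From dy/dt = 0: 0.00266·822 - 0.361 = 0.0461z*, so z* = 1.83/0.0461 = 39.6.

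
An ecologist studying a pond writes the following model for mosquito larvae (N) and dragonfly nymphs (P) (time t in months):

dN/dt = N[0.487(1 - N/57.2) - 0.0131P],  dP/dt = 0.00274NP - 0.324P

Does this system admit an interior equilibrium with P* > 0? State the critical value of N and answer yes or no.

The predator equation gives dP/dt > 0 only when N > 0.324/0.00274 = 118.
Without the predator, N → K = 57.2. Since 57.2 < 118, the predator cannot invade.

Threshold N = 118; K < 118, so no, the predator goes extinct.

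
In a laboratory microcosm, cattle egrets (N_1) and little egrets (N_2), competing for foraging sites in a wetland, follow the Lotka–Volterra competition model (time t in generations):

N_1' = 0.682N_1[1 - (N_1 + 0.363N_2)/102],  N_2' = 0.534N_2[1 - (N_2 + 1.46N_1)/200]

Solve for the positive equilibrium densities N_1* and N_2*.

N_1* ≈ 62.6, N_2* ≈ 109

Setting both brackets to zero gives the nullclines N_1 + 0.363N_2 = 102 and 1.46N_1 + N_2 = 200.
Substituting N_2 = 200 - 1.46N_1 into the first: N_1(1 - 0.363·1.46) = 102 - 0.363·200.
So N_1* = 29.4/0.47 = 62.6, and then N_2* = 200 - 1.46·62.6 = 109.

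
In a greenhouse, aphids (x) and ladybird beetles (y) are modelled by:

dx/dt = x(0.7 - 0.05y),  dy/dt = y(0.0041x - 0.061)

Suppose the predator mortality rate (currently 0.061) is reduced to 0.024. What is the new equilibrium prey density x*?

At the interior fixed point, setting dy/dt = 0 with y > 0 fixes x* = (predator death rate)/(xy coefficient) — independent of the other coefficients.
With the change, x* = 0.024/0.0041 = 5.85; it falls from 14.9.

x* ≈ 5.85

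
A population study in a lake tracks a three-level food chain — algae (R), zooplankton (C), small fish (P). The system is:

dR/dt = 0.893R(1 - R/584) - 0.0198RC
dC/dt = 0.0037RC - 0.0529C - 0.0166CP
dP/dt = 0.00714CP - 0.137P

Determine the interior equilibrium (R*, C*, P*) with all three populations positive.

From dP/dt = 0: 0.00714C* = 0.137, so C* = 19.2.
From dR/dt = 0: 0.893(1 - R*/584) = 0.0198·19.2, giving R* = 584·(1 - 0.425) = 336.
From dC/dt = 0: 0.0037·336 - 0.0529 = 0.0166P*, so P* = 1.19/0.0166 = 71.6.

R* ≈ 336, C* ≈ 19.2, P* ≈ 71.6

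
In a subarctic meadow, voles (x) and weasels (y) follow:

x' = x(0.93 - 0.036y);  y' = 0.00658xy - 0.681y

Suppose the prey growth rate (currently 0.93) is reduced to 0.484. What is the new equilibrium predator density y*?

At the interior fixed point, setting dx/dt = 0 with x > 0 fixes y* = (prey growth rate)/(xy coefficient) — independent of the other coefficients.
With the change, y* = 0.484/0.036 = 13.4; it falls from 25.8.

y* ≈ 13.4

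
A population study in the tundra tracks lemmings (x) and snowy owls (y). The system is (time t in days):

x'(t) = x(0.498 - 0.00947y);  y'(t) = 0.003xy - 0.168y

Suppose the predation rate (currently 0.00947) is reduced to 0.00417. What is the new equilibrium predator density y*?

At the interior fixed point, setting dx/dt = 0 with x > 0 fixes y* = (prey growth rate)/(xy coefficient) — independent of the other coefficients.
With the change, y* = 0.498/0.00417 = 119; it rises from 52.6.

y* ≈ 119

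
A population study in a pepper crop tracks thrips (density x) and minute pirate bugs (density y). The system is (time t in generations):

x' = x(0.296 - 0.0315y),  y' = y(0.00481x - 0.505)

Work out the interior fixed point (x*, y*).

Set dy/dt = 0 with y > 0: 0.00481x - 0.505 = 0, so x* = 0.505/0.00481 = 105.
Set dx/dt = 0 with x > 0: 0.296 - 0.0315y = 0, so y* = 0.296/0.0315 = 9.4.

x* ≈ 105, y* ≈ 9.4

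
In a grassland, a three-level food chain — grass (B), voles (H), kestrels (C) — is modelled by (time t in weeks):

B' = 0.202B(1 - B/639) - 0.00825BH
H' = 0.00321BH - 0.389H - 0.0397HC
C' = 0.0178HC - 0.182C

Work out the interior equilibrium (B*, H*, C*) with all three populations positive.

From dC/dt = 0: 0.0178H* = 0.182, so H* = 10.2.
From dB/dt = 0: 0.202(1 - B*/639) = 0.00825·10.2, giving B* = 639·(1 - 0.418) = 372.
From dH/dt = 0: 0.00321·372 - 0.389 = 0.0397C*, so C* = 0.806/0.0397 = 20.3.

B* ≈ 372, H* ≈ 10.2, C* ≈ 20.3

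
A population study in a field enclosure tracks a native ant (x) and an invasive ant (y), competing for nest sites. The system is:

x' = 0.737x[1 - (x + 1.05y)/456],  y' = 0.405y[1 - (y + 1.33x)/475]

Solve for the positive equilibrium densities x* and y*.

x* ≈ 108, y* ≈ 332

Setting both brackets to zero gives the nullclines x + 1.05y = 456 and 1.33x + y = 475.
Substituting y = 475 - 1.33x into the first: x(1 - 1.05·1.33) = 456 - 1.05·475.
So x* = -42.8/-0.397 = 108, and then y* = 475 - 1.33·108 = 332.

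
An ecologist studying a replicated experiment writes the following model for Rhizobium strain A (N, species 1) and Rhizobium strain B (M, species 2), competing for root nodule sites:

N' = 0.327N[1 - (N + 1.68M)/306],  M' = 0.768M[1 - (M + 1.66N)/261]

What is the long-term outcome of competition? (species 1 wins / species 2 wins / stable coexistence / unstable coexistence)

Compare the nullcline intercepts: K1/α12 = 306/1.68 = 182 < K2 = 261; K2/α21 = 261/1.66 = 157 < K1 = 306.
Since both are reversed, neither can invade when rare; the interior point is a saddle.

unstable coexistence (outcome depends on initial conditions)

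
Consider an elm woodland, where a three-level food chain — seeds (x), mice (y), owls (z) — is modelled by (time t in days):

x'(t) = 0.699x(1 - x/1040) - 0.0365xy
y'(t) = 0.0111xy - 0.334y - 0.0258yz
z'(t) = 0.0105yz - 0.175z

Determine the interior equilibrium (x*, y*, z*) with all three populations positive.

x* ≈ 135, y* ≈ 16.7, z* ≈ 45.1

From dz/dt = 0: 0.0105y* = 0.175, so y* = 16.7.
From dx/dt = 0: 0.699(1 - x*/1040) = 0.0365·16.7, giving x* = 1040·(1 - 0.87) = 135.
From dy/dt = 0: 0.0111·135 - 0.334 = 0.0258z*, so z* = 1.16/0.0258 = 45.1.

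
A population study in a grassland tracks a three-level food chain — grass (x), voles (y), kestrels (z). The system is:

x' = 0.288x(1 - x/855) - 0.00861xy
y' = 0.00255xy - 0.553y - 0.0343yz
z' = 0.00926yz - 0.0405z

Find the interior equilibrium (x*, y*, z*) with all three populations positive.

x* ≈ 743, y* ≈ 4.37, z* ≈ 39.1

From dz/dt = 0: 0.00926y* = 0.0405, so y* = 4.37.
From dx/dt = 0: 0.288(1 - x*/855) = 0.00861·4.37, giving x* = 855·(1 - 0.131) = 743.
From dy/dt = 0: 0.00255·743 - 0.553 = 0.0343z*, so z* = 1.34/0.0343 = 39.1.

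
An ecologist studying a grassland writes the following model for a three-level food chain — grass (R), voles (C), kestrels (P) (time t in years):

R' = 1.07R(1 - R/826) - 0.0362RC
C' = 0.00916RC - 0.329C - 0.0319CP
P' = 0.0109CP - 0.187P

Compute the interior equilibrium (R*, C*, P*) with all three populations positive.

From dP/dt = 0: 0.0109C* = 0.187, so C* = 17.2.
From dR/dt = 0: 1.07(1 - R*/826) = 0.0362·17.2, giving R* = 826·(1 - 0.58) = 347.
From dC/dt = 0: 0.00916·347 - 0.329 = 0.0319P*, so P* = 2.85/0.0319 = 89.2.

R* ≈ 347, C* ≈ 17.2, P* ≈ 89.2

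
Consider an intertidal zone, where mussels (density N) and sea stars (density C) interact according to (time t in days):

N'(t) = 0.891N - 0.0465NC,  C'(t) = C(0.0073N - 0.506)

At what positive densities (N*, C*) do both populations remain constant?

N* ≈ 69.3, C* ≈ 19.2

Set dC/dt = 0 with C > 0: 0.0073N - 0.506 = 0, so N* = 0.506/0.0073 = 69.3.
Set dN/dt = 0 with N > 0: 0.891 - 0.0465C = 0, so C* = 0.891/0.0465 = 19.2.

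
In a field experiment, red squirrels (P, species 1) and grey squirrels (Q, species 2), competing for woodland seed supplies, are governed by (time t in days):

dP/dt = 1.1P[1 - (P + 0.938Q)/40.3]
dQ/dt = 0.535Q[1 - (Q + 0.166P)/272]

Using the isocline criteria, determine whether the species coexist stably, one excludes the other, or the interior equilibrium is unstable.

Compare the nullcline intercepts: K1/α12 = 40.3/0.938 = 43 < K2 = 272; K2/α21 = 272/0.166 = 1640 > K1 = 40.3.
Since the inequalities point opposite ways, species 2 can invade but species 1 cannot.

species 2 excludes species 1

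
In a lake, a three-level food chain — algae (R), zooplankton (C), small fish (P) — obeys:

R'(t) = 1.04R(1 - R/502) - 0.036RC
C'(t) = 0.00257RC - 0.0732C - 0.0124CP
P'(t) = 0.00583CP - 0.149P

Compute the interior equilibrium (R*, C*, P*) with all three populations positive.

From dP/dt = 0: 0.00583C* = 0.149, so C* = 25.6.
From dR/dt = 0: 1.04(1 - R*/502) = 0.036·25.6, giving R* = 502·(1 - 0.885) = 57.9.
From dC/dt = 0: 0.00257·57.9 - 0.0732 = 0.0124P*, so P* = 0.0756/0.0124 = 6.09.

R* ≈ 57.9, C* ≈ 25.6, P* ≈ 6.09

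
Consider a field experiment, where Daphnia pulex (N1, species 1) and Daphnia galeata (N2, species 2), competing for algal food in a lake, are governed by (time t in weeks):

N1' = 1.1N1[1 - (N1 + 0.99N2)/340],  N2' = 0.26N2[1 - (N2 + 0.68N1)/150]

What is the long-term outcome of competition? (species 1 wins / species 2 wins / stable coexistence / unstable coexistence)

Compare the nullcline intercepts: K1/α12 = 340/0.99 = 343 > K2 = 150; K2/α21 = 150/0.68 = 221 < K1 = 340.
Since the inequalities point opposite ways, species 1 can invade but species 2 cannot.

species 1 excludes species 2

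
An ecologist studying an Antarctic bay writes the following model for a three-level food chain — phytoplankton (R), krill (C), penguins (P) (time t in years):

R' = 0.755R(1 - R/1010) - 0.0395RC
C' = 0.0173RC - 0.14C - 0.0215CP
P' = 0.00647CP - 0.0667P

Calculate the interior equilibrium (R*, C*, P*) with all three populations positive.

From dP/dt = 0: 0.00647C* = 0.0667, so C* = 10.3.
From dR/dt = 0: 0.755(1 - R*/1010) = 0.0395·10.3, giving R* = 1010·(1 - 0.539) = 465.
From dC/dt = 0: 0.0173·465 - 0.14 = 0.0215P*, so P* = 7.91/0.0215 = 368.

R* ≈ 465, C* ≈ 10.3, P* ≈ 368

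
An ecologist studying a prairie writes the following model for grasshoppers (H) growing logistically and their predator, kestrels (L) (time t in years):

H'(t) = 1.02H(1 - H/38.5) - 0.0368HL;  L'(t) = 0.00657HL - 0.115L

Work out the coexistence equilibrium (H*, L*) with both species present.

H* ≈ 17.5, L* ≈ 15.1

From dL/dt = 0 with L > 0: 0.00657H* = 0.115, so H* = 17.5.
Substitute into dH/dt = 0: 1.02(1 - 17.5/38.5) = 0.0368L*.
The bracket is 0.545, giving L* = 0.556/0.0368 = 15.1.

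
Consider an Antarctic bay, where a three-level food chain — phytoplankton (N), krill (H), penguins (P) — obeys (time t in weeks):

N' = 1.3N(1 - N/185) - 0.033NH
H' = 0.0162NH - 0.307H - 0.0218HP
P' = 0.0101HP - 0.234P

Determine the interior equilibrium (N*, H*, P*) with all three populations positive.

From dP/dt = 0: 0.0101H* = 0.234, so H* = 23.2.
From dN/dt = 0: 1.3(1 - N*/185) = 0.033·23.2, giving N* = 185·(1 - 0.588) = 76.2.
From dH/dt = 0: 0.0162·76.2 - 0.307 = 0.0218P*, so P* = 0.927/0.0218 = 42.5.

N* ≈ 76.2, H* ≈ 23.2, P* ≈ 42.5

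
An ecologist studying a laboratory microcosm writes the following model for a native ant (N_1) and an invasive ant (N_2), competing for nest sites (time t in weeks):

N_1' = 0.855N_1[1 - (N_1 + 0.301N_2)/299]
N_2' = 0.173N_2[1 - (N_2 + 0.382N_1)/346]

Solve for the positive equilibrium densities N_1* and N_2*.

N_1* ≈ 220, N_2* ≈ 262

Setting both brackets to zero gives the nullclines N_1 + 0.301N_2 = 299 and 0.382N_1 + N_2 = 346.
Substituting N_2 = 346 - 0.382N_1 into the first: N_1(1 - 0.301·0.382) = 299 - 0.301·346.
So N_1* = 195/0.885 = 220, and then N_2* = 346 - 0.382·220 = 262.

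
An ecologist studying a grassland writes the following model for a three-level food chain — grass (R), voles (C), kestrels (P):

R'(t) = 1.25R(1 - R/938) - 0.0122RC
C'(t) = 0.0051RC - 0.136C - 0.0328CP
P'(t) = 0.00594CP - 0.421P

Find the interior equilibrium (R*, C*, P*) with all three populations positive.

From dP/dt = 0: 0.00594C* = 0.421, so C* = 70.9.
From dR/dt = 0: 1.25(1 - R*/938) = 0.0122·70.9, giving R* = 938·(1 - 0.692) = 289.
From dC/dt = 0: 0.0051·289 - 0.136 = 0.0328P*, so P* = 1.34/0.0328 = 40.8.

R* ≈ 289, C* ≈ 70.9, P* ≈ 40.8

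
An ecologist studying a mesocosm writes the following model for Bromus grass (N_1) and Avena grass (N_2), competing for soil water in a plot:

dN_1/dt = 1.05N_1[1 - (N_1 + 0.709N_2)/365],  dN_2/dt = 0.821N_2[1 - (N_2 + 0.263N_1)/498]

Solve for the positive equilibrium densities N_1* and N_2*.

Setting both brackets to zero gives the nullclines N_1 + 0.709N_2 = 365 and 0.263N_1 + N_2 = 498.
Substituting N_2 = 498 - 0.263N_1 into the first: N_1(1 - 0.709·0.263) = 365 - 0.709·498.
So N_1* = 11.9/0.814 = 14.6, and then N_2* = 498 - 0.263·14.6 = 494.

N_1* ≈ 14.6, N_2* ≈ 494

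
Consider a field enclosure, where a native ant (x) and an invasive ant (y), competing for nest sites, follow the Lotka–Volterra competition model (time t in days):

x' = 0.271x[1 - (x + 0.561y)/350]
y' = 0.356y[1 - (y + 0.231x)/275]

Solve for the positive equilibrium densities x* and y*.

x* ≈ 225, y* ≈ 223

Setting both brackets to zero gives the nullclines x + 0.561y = 350 and 0.231x + y = 275.
Substituting y = 275 - 0.231x into the first: x(1 - 0.561·0.231) = 350 - 0.561·275.
So x* = 196/0.87 = 225, and then y* = 275 - 0.231·225 = 223.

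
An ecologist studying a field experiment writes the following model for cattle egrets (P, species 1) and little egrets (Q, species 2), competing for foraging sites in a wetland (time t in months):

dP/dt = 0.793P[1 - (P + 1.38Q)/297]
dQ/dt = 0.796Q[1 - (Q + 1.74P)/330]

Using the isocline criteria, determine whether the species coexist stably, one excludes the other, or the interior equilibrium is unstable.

unstable coexistence (outcome depends on initial conditions)

Compare the nullcline intercepts: K1/α12 = 297/1.38 = 215 < K2 = 330; K2/α21 = 330/1.74 = 190 < K1 = 297.
Since both are reversed, neither can invade when rare; the interior point is a saddle.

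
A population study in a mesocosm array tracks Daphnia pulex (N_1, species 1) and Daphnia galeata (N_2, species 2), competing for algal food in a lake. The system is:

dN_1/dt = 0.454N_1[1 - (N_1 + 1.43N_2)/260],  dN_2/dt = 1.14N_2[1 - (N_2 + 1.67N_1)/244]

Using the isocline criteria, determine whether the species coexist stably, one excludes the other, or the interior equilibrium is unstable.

Compare the nullcline intercepts: K1/α12 = 260/1.43 = 182 < K2 = 244; K2/α21 = 244/1.67 = 146 < K1 = 260.
Since both are reversed, neither can invade when rare; the interior point is a saddle.

unstable coexistence (outcome depends on initial conditions)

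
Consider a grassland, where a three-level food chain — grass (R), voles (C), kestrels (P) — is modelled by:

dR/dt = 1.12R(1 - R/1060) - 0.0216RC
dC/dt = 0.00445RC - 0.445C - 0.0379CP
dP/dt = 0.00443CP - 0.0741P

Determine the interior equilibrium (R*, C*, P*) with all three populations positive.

R* ≈ 718, C* ≈ 16.7, P* ≈ 72.6

From dP/dt = 0: 0.00443C* = 0.0741, so C* = 16.7.
From dR/dt = 0: 1.12(1 - R*/1060) = 0.0216·16.7, giving R* = 1060·(1 - 0.323) = 718.
From dC/dt = 0: 0.00445·718 - 0.445 = 0.0379P*, so P* = 2.75/0.0379 = 72.6.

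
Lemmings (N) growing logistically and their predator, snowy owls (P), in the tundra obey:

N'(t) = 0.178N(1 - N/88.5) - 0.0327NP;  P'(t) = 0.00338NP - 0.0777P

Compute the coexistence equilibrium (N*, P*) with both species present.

From dP/dt = 0 with P > 0: 0.00338N* = 0.0777, so N* = 23.
Substitute into dN/dt = 0: 0.178(1 - 23/88.5) = 0.0327P*.
The bracket is 0.74, giving P* = 0.132/0.0327 = 4.03.

N* ≈ 23, P* ≈ 4.03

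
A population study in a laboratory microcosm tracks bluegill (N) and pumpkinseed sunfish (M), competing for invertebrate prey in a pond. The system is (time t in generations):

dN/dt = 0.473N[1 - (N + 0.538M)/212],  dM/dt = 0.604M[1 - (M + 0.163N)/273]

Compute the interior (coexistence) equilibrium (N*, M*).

Setting both brackets to zero gives the nullclines N + 0.538M = 212 and 0.163N + M = 273.
Substituting M = 273 - 0.163N into the first: N(1 - 0.538·0.163) = 212 - 0.538·273.
So N* = 65.1/0.912 = 71.4, and then M* = 273 - 0.163·71.4 = 261.

N* ≈ 71.4, M* ≈ 261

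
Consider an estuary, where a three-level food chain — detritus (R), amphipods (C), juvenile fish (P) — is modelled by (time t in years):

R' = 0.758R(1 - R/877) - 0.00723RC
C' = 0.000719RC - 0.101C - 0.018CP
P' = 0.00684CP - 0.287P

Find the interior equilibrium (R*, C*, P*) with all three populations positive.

R* ≈ 526, C* ≈ 42, P* ≈ 15.4

From dP/dt = 0: 0.00684C* = 0.287, so C* = 42.
From dR/dt = 0: 0.758(1 - R*/877) = 0.00723·42, giving R* = 877·(1 - 0.4) = 526.
From dC/dt = 0: 0.000719·526 - 0.101 = 0.018P*, so P* = 0.277/0.018 = 15.4.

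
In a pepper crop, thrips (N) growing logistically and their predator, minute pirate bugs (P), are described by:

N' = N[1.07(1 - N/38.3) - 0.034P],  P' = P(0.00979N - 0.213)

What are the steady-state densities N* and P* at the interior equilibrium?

N* ≈ 21.8, P* ≈ 13.6

From dP/dt = 0 with P > 0: 0.00979N* = 0.213, so N* = 21.8.
Substitute into dN/dt = 0: 1.07(1 - 21.8/38.3) = 0.034P*.
The bracket is 0.432, giving P* = 0.462/0.034 = 13.6.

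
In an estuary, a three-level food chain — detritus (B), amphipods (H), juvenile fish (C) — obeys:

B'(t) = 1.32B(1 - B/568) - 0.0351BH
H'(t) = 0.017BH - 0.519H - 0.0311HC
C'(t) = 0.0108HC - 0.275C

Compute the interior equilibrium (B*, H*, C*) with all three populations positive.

From dC/dt = 0: 0.0108H* = 0.275, so H* = 25.5.
From dB/dt = 0: 1.32(1 - B*/568) = 0.0351·25.5, giving B* = 568·(1 - 0.677) = 183.
From dH/dt = 0: 0.017·183 - 0.519 = 0.0311C*, so C* = 2.6/0.0311 = 83.6.

B* ≈ 183, H* ≈ 25.5, C* ≈ 83.6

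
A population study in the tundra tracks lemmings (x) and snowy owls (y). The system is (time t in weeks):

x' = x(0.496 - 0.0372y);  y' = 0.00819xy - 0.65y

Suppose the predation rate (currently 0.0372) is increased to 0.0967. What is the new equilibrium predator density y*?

y* ≈ 5.13

At the interior fixed point, setting dx/dt = 0 with x > 0 fixes y* = (prey growth rate)/(xy coefficient) — independent of the other coefficients.
With the change, y* = 0.496/0.0967 = 5.13; it falls from 13.3.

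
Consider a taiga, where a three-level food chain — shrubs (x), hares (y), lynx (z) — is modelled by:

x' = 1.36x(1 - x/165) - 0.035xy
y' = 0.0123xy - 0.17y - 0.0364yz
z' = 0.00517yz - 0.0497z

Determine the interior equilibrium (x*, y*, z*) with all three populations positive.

x* ≈ 124, y* ≈ 9.61, z* ≈ 37.3

From dz/dt = 0: 0.00517y* = 0.0497, so y* = 9.61.
From dx/dt = 0: 1.36(1 - x*/165) = 0.035·9.61, giving x* = 165·(1 - 0.247) = 124.
From dy/dt = 0: 0.0123·124 - 0.17 = 0.0364z*, so z* = 1.36/0.0364 = 37.3.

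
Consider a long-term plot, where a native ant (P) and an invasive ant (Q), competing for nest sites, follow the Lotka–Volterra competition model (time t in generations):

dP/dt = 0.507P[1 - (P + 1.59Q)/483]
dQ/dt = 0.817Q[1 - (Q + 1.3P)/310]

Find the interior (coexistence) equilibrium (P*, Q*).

Setting both brackets to zero gives the nullclines P + 1.59Q = 483 and 1.3P + Q = 310.
Substituting Q = 310 - 1.3P into the first: P(1 - 1.59·1.3) = 483 - 1.59·310.
So P* = -9.9/-1.07 = 9.28, and then Q* = 310 - 1.3·9.28 = 298.

P* ≈ 9.28, Q* ≈ 298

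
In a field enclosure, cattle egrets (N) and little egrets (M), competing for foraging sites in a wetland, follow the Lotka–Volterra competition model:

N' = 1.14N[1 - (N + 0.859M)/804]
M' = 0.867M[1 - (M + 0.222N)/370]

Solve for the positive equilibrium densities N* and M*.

N* ≈ 601, M* ≈ 237

Setting both brackets to zero gives the nullclines N + 0.859M = 804 and 0.222N + M = 370.
Substituting M = 370 - 0.222N into the first: N(1 - 0.859·0.222) = 804 - 0.859·370.
So N* = 486/0.809 = 601, and then M* = 370 - 0.222·601 = 237.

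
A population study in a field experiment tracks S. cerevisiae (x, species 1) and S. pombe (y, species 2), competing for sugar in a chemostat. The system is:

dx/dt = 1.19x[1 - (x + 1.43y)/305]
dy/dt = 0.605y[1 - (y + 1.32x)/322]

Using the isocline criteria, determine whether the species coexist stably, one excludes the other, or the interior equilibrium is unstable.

Compare the nullcline intercepts: K1/α12 = 305/1.43 = 213 < K2 = 322; K2/α21 = 322/1.32 = 244 < K1 = 305.
Since both are reversed, neither can invade when rare; the interior point is a saddle.

unstable coexistence (outcome depends on initial conditions)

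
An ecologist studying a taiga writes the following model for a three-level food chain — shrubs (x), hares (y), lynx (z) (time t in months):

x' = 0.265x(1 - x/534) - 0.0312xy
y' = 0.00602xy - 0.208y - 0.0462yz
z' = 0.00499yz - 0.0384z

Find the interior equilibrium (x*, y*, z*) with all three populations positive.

From dz/dt = 0: 0.00499y* = 0.0384, so y* = 7.7.
From dx/dt = 0: 0.265(1 - x*/534) = 0.0312·7.7, giving x* = 534·(1 - 0.906) = 50.2.
From dy/dt = 0: 0.00602·50.2 - 0.208 = 0.0462z*, so z* = 0.0941/0.0462 = 2.04.

x* ≈ 50.2, y* ≈ 7.7, z* ≈ 2.04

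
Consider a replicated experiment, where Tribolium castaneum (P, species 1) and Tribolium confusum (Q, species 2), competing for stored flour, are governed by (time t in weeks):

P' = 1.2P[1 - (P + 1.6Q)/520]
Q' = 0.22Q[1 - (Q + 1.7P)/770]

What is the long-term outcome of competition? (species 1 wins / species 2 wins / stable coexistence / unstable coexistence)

Compare the nullcline intercepts: K1/α12 = 520/1.6 = 325 < K2 = 770; K2/α21 = 770/1.7 = 453 < K1 = 520.
Since both are reversed, neither can invade when rare; the interior point is a saddle.

unstable coexistence (outcome depends on initial conditions)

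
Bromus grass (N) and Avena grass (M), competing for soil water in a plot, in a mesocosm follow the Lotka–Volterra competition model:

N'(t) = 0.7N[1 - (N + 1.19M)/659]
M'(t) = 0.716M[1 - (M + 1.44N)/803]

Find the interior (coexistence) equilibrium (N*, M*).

Setting both brackets to zero gives the nullclines N + 1.19M = 659 and 1.44N + M = 803.
Substituting M = 803 - 1.44N into the first: N(1 - 1.19·1.44) = 659 - 1.19·803.
So N* = -297/-0.714 = 416, and then M* = 803 - 1.44·416 = 205.

N* ≈ 416, M* ≈ 205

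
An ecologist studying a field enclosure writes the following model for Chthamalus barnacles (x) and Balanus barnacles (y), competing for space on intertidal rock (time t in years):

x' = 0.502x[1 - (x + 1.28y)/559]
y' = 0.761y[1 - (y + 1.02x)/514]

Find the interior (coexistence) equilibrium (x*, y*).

x* ≈ 324, y* ≈ 184

Setting both brackets to zero gives the nullclines x + 1.28y = 559 and 1.02x + y = 514.
Substituting y = 514 - 1.02x into the first: x(1 - 1.28·1.02) = 559 - 1.28·514.
So x* = -98.9/-0.306 = 324, and then y* = 514 - 1.02·324 = 184.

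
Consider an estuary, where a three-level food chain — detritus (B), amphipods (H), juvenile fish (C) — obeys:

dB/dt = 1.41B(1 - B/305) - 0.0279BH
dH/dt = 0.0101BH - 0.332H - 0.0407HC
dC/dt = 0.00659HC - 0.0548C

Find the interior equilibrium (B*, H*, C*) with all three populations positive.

B* ≈ 255, H* ≈ 8.32, C* ≈ 55.1

From dC/dt = 0: 0.00659H* = 0.0548, so H* = 8.32.
From dB/dt = 0: 1.41(1 - B*/305) = 0.0279·8.32, giving B* = 305·(1 - 0.165) = 255.
From dH/dt = 0: 0.0101·255 - 0.332 = 0.0407C*, so C* = 2.24/0.0407 = 55.1.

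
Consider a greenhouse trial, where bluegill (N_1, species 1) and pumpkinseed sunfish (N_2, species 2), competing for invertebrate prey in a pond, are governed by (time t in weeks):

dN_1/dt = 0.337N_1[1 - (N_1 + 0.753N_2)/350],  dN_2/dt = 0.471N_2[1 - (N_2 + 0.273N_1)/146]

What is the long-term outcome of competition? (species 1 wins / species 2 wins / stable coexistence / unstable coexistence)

Compare the nullcline intercepts: K1/α12 = 350/0.753 = 465 > K2 = 146; K2/α21 = 146/0.273 = 535 > K1 = 350.
Since both inequalities hold, each species can invade when rare, so the interior equilibrium is stable.

stable coexistence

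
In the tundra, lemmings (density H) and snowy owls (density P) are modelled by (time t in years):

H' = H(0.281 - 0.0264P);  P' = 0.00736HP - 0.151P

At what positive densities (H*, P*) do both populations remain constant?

H* ≈ 20.5, P* ≈ 10.6

Set dP/dt = 0 with P > 0: 0.00736H - 0.151 = 0, so H* = 0.151/0.00736 = 20.5.
Set dH/dt = 0 with H > 0: 0.281 - 0.0264P = 0, so P* = 0.281/0.0264 = 10.6.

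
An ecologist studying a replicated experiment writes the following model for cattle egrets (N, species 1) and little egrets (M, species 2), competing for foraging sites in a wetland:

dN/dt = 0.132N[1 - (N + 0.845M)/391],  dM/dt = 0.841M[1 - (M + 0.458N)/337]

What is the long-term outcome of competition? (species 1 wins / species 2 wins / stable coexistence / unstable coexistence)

stable coexistence

Compare the nullcline intercepts: K1/α12 = 391/0.845 = 463 > K2 = 337; K2/α21 = 337/0.458 = 736 > K1 = 391.
Since both inequalities hold, each species can invade when rare, so the interior equilibrium is stable.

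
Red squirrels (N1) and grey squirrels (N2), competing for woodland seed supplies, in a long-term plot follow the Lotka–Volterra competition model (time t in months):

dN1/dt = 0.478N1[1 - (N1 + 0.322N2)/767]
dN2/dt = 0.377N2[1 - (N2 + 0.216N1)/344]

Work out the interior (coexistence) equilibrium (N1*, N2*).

N1* ≈ 705, N2* ≈ 192

Setting both brackets to zero gives the nullclines N1 + 0.322N2 = 767 and 0.216N1 + N2 = 344.
Substituting N2 = 344 - 0.216N1 into the first: N1(1 - 0.322·0.216) = 767 - 0.322·344.
So N1* = 656/0.93 = 705, and then N2* = 344 - 0.216·705 = 192.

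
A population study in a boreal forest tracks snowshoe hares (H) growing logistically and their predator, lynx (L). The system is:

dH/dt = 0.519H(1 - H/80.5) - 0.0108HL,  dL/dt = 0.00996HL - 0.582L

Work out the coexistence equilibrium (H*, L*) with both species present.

From dL/dt = 0 with L > 0: 0.00996H* = 0.582, so H* = 58.4.
Substitute into dH/dt = 0: 0.519(1 - 58.4/80.5) = 0.0108L*.
The bracket is 0.274, giving L* = 0.142/0.0108 = 13.2.

H* ≈ 58.4, L* ≈ 13.2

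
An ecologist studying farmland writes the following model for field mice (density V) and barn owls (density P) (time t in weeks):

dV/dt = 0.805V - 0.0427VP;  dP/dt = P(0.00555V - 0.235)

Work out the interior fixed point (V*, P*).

V* ≈ 42.3, P* ≈ 18.9

Set dP/dt = 0 with P > 0: 0.00555V - 0.235 = 0, so V* = 0.235/0.00555 = 42.3.
Set dV/dt = 0 with V > 0: 0.805 - 0.0427P = 0, so P* = 0.805/0.0427 = 18.9.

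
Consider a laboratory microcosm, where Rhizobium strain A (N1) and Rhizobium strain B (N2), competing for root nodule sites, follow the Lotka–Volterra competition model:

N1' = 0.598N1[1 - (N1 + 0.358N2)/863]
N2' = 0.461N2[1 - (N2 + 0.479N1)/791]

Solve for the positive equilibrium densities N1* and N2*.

Setting both brackets to zero gives the nullclines N1 + 0.358N2 = 863 and 0.479N1 + N2 = 791.
Substituting N2 = 791 - 0.479N1 into the first: N1(1 - 0.358·0.479) = 863 - 0.358·791.
So N1* = 580/0.829 = 700, and then N2* = 791 - 0.479·700 = 456.

N1* ≈ 700, N2* ≈ 456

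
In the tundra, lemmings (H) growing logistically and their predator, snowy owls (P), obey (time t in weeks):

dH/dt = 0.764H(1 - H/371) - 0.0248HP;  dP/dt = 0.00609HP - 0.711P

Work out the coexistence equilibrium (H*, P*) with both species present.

H* ≈ 117, P* ≈ 21.1

From dP/dt = 0 with P > 0: 0.00609H* = 0.711, so H* = 117.
Substitute into dH/dt = 0: 0.764(1 - 117/371) = 0.0248P*.
The bracket is 0.685, giving P* = 0.524/0.0248 = 21.1.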